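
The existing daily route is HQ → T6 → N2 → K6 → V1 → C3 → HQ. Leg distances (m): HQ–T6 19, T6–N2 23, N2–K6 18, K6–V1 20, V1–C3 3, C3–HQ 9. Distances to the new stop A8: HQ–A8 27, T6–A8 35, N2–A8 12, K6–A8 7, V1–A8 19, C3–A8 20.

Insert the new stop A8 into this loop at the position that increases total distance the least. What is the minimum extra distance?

Insertion cost between consecutive stops i–j is d(i,A8) + d(A8,j) − d(i,j):
  between HQ and T6: 27 + 35 − 19 = 43
  between T6 and N2: 35 + 12 − 23 = 24
  between N2 and K6: 12 + 7 − 18 = 1
  between K6 and V1: 7 + 19 − 20 = 6
  between V1 and C3: 19 + 20 − 3 = 36
  between C3 and HQ: 20 + 27 − 9 = 38
Cheapest insertion is between N2 and K6, adding 1.
New total = 92 + 1 = 93.

+1 m — insert A8 between N2 and K6.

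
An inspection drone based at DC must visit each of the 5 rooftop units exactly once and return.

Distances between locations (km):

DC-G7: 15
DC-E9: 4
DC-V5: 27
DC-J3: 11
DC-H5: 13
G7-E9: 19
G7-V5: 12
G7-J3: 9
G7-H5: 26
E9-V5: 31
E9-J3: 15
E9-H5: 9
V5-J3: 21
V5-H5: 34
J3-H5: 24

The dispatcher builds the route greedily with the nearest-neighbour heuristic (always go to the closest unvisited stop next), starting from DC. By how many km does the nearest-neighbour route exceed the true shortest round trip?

The nearest-neighbour route is 6 km longer than optimal.

From DC: E9=4, J3=11, H5=13, G7=15, V5=27 → choose E9 (4).
From E9: H5=9, J3=15, G7=19, V5=31 → choose H5 (9).
From H5: J3=24, G7=26, V5=34 → choose J3 (24).
From J3: G7=9, V5=21 → choose G7 (9).
From G7: V5=12 → choose V5 (12).
NN route DC → E9 → H5 → J3 → G7 → V5 → DC costs 85.
Optimal: DC → E9 → H5 → V5 → G7 → J3 → DC costs 79 (by enumerating all 60 distinct tours).
Excess = 85 − 79 = 6.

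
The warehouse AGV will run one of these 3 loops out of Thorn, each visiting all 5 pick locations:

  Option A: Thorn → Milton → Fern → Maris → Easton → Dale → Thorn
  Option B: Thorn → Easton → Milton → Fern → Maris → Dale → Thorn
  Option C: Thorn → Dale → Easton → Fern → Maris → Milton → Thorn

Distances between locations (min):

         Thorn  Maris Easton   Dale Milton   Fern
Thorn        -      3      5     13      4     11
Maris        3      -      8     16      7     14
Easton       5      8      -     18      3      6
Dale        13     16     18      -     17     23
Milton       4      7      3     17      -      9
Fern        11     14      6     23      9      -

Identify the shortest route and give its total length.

Option A: 4 + 9 + 14 + 8 + 18 + 13 = 66
Option B: 5 + 3 + 9 + 14 + 16 + 13 = 60
Option C: 13 + 18 + 6 + 14 + 7 + 4 = 62

60 min — Option B is the shortest.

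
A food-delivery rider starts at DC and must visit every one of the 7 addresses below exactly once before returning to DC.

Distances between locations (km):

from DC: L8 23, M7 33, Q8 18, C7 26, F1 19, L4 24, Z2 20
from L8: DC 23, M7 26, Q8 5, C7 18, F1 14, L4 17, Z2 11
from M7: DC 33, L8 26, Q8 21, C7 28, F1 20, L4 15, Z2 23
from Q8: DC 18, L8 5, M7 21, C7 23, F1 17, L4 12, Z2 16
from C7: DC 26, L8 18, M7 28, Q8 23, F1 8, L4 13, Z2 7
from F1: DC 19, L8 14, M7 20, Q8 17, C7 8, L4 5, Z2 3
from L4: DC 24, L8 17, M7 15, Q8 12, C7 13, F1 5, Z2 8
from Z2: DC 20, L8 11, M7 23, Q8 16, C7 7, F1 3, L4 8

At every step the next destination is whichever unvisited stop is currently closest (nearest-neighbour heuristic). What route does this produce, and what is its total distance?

116 km along DC → Q8 → L8 → Z2 → F1 → L4 → C7 → M7 → DC.

From DC: distances to unvisited — Q8=18, F1=19, Z2=20, L8=23, L4=24, C7=26, M7=33. Nearest is Q8 (18).
From Q8: distances to unvisited — L8=5, L4=12, Z2=16, F1=17, M7=21, C7=23. Nearest is L8 (5).
From L8: distances to unvisited — Z2=11, F1=14, L4=17, C7=18, M7=26. Nearest is Z2 (11).
From Z2: distances to unvisited — F1=3, C7=7, L4=8, M7=23. Nearest is F1 (3).
From F1: distances to unvisited — L4=5, C7=8, M7=20. Nearest is L4 (5).
From L4: distances to unvisited — C7=13, M7=15. Nearest is C7 (13).
From C7: distances to unvisited — M7=28. Nearest is M7 (28).
Return M7→DC: 33.
Total = 18 + 5 + 11 + 3 + 5 + 13 + 28 + 33 = 116.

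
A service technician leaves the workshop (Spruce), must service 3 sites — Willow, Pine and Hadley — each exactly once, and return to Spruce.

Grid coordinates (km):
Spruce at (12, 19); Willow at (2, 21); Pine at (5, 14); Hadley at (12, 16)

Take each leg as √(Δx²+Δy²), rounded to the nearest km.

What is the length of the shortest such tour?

There are 3 distinct closed tours to check (reversals are equivalent).
Spruce - Willow - Pine - Hadley - Spruce: 10+8+7+3 = 28
Spruce - Willow - Hadley - Pine - Spruce: 10+11+7+9 = 37
Spruce - Pine - Willow - Hadley - Spruce: 9+8+11+3 = 31
The minimum is 28.
One optimal route: Spruce → Willow → Pine → Hadley → Spruce (or its reverse).

28 km — the shortest possible round trip.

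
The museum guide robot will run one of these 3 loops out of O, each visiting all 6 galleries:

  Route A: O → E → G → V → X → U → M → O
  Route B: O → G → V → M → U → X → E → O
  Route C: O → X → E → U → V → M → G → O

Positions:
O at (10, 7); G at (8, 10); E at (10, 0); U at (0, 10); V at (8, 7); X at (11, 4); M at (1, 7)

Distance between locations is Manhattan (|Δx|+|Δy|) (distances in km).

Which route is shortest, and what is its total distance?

Route A: 7 + 12 + 3 + 6 + 17 + 4 + 9 = 58
Route B: 5 + 3 + 7 + 4 + 17 + 5 + 7 = 48
Route C: 4 + 5 + 20 + 11 + 7 + 10 + 5 = 62

48 km — Route B is the shortest.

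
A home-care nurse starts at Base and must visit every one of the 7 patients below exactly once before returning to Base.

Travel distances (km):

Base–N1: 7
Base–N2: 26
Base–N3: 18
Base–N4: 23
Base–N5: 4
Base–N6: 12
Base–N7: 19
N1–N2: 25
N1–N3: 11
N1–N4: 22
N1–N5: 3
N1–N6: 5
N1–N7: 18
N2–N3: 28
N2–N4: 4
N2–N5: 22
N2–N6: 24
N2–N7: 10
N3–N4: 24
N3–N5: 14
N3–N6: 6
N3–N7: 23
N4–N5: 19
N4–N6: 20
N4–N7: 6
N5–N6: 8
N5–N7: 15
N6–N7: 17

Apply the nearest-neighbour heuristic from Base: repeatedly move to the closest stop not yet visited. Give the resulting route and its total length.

From Base: distances to unvisited — N5=4, N1=7, N6=12, N3=18, N7=19, N4=23, N2=26. Nearest is N5 (4).
From N5: distances to unvisited — N1=3, N6=8, N3=14, N7=15, N4=19, N2=22. Nearest is N1 (3).
From N1: distances to unvisited — N6=5, N3=11, N7=18, N4=22, N2=25. Nearest is N6 (5).
From N6: distances to unvisited — N3=6, N7=17, N4=20, N2=24. Nearest is N3 (6).
From N3: distances to unvisited — N7=23, N4=24, N2=28. Nearest is N7 (23).
From N7: distances to unvisited — N4=6, N2=10. Nearest is N4 (6).
From N4: distances to unvisited — N2=4. Nearest is N2 (4).
Return N2→Base: 26.
Total = 4 + 3 + 5 + 6 + 23 + 6 + 4 + 26 = 77.

Total distance 77 km via the nearest-neighbour route Base → N5 → N1 → N6 → N3 → N7 → N4 → N2 → Base.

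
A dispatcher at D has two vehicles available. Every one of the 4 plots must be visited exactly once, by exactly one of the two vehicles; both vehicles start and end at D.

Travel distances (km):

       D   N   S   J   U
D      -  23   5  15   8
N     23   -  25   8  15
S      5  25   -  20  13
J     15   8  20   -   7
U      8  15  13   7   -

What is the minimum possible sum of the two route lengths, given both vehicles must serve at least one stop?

56 km — the smallest possible combined total.

There are 2^3 − 1 = 7 ways to divide the 4 stops into two non-empty groups. For each, the best each vehicle can do is its own shortest tour through its group:
  {N} + {S, J, U}: 46 + 40 = 86
  {S} + {N, J, U}: 10 + 46 = 56
  {N, S} + {J, U}: 53 + 30 = 83
  {J} + {N, S, U}: 30 + 53 = 83
  {N, J} + {S, U}: 46 + 26 = 72
  {S, J} + {N, U}: 40 + 46 = 86
  … (7 splits in total)
Best: vehicle 1 D → S → D = 10; vehicle 2 D → N → J → U → D = 46; combined 56.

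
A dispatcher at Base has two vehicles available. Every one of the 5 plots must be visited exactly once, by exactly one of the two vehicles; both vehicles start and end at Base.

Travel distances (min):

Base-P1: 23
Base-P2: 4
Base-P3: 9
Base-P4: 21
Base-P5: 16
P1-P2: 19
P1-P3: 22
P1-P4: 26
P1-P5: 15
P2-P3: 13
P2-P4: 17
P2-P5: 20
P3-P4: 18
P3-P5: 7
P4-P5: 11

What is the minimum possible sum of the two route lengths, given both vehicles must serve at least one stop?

Try each way of splitting the stops between the two vehicles (each non-empty) and, for each split, find the best tour for each vehicle:
  {P1} + {P2, P3, P4, P5}: 46 + 48 = 94
  {P2} + {P1, P3, P4, P5}: 8 + 76 = 84
  {P1, P2} + {P3, P4, P5}: 46 + 48 = 94
  {P3} + {P1, P2, P4, P5}: 18 + 70 = 88
  {P1, P3} + {P2, P4, P5}: 54 + 48 = 102
  {P2, P3} + {P1, P4, P5}: 26 + 70 = 96
  … (15 splits in total)
Best: vehicle 1 Base → P2 → Base = 8; vehicle 2 Base → P1 → P4 → P5 → P3 → Base = 76; combined 84.

84 min — the smallest possible combined total.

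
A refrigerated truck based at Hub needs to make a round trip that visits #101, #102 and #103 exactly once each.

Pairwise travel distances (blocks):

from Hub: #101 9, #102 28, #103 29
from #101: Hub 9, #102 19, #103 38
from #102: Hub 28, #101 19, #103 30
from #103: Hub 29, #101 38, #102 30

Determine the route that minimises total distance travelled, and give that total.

Minimum total distance: 87 blocks.

There are 3 distinct closed tours to check (reversals are equivalent).
Hub-#101-#102-#103-Hub: 9+19+30+29 = 87
Hub-#101-#103-#102-Hub: 9+38+30+28 = 105
Hub-#102-#101-#103-Hub: 28+19+38+29 = 114
The minimum is 87.
One optimal route: Hub → #101 → #102 → #103 → Hub (or its reverse).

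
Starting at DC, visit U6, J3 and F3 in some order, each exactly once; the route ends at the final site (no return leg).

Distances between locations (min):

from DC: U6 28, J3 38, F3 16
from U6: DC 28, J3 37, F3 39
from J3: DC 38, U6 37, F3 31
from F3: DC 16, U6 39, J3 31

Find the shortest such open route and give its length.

Minimum one-way distance = 84 min.

There are 3! = 6 possible orderings.
DC→U6→J3→F3: 28+37+31 = 96
DC→U6→F3→J3: 28+39+31 = 98
DC→J3→U6→F3: 38+37+39 = 114
DC→J3→F3→U6: 38+31+39 = 108
DC→F3→U6→J3: 16+39+37 = 92
DC→F3→J3→U6: 16+31+37 = 84
The minimum is 84.
One shortest path: DC → F3 → J3 → U6.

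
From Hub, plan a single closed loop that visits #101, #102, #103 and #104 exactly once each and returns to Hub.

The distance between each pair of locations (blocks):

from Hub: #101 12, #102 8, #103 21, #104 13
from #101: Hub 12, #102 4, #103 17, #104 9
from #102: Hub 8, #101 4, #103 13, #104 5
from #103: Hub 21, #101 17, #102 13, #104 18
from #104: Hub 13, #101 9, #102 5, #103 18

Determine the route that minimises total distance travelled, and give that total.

Minimum total distance: 60 blocks.

Hub→#101→#102→#103→#104→Hub: 12+4+13+18+13 = 60
Hub→#101→#102→#104→#103→Hub: 12+4+5+18+21 = 60
Hub→#101→#103→#102→#104→Hub: 12+17+13+5+13 = 60
Hub→#101→#103→#104→#102→Hub: 12+17+18+5+8 = 60
Hub→#101→#104→#102→#103→Hub: 12+9+5+13+21 = 60
Hub→#101→#104→#103→#102→Hub: 12+9+18+13+8 = 60
Hub→#102→#101→#103→#104→Hub: 8+4+17+18+13 = 60
Hub→#102→#101→#104→#103→Hub: 8+4+9+18+21 = 60
Hub→#102→#103→#101→#104→Hub: 8+13+17+9+13 = 60
Hub→#102→#104→#101→#103→Hub: 8+5+9+17+21 = 60
Hub→#103→#101→#102→#104→Hub: 21+17+4+5+13 = 60
Hub→#103→#102→#101→#104→Hub: 21+13+4+9+13 = 60
The minimum is 60.
One optimal route: Hub → #101 → #102 → #103 → #104 → Hub (or its reverse).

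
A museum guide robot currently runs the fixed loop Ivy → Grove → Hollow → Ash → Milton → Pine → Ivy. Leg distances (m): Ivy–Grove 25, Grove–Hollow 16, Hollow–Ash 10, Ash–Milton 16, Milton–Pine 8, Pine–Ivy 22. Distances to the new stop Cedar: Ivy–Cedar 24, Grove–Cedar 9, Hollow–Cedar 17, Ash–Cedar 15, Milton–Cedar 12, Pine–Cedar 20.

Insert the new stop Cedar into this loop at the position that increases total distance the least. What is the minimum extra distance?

Insertion cost between consecutive stops i–j is d(i,Cedar) + d(Cedar,j) − d(i,j):
  between Ivy and Grove: 24 + 9 − 25 = 8
  between Grove and Hollow: 9 + 17 − 16 = 10
  between Hollow and Ash: 17 + 15 − 10 = 22
  between Ash and Milton: 15 + 12 − 16 = 11
  between Milton and Pine: 12 + 20 − 8 = 24
  between Pine and Ivy: 20 + 24 − 22 = 22
Cheapest insertion is between Ivy and Grove, adding 8.
New total = 97 + 8 = 105.

+8 m — insert Cedar between Ivy and Grove.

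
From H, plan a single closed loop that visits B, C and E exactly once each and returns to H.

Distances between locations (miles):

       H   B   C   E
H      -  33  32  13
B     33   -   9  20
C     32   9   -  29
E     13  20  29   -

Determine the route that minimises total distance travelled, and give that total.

With 3 stops there are 3!/2 = 3 distinct round trips (a route and its reverse cost the same).
H → B → C → E → H: 33+9+29+13 = 84
H → B → E → C → H: 33+20+29+32 = 114
H → C → B → E → H: 32+9+20+13 = 74
The minimum is 74.
One optimal route: H → C → B → E → H (or its reverse).

Minimum total distance: 74 miles.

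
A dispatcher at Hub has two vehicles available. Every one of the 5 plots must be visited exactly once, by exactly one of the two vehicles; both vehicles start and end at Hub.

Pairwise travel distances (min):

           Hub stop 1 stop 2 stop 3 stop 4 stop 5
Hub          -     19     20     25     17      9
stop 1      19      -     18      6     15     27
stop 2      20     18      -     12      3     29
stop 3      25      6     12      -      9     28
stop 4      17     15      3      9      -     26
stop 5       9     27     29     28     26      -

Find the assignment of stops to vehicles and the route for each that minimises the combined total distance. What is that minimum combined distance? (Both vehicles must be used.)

Minimum combined distance: 75 min.

There are 2^4 − 1 = 15 ways to divide the 5 stops into two non-empty groups. For each, the best each vehicle can do is its own shortest tour through its group:
  {stop 1} + {stop 2, stop 3, stop 4, stop 5}: 38 + 69 = 107
  {stop 2} + {stop 1, stop 3, stop 4, stop 5}: 40 + 68 = 108
  {stop 1, stop 2} + {stop 3, stop 4, stop 5}: 57 + 63 = 120
  {stop 3} + {stop 1, stop 2, stop 4, stop 5}: 50 + 74 = 124
  {stop 1, stop 3} + {stop 2, stop 4, stop 5}: 50 + 58 = 108
  {stop 2, stop 3} + {stop 1, stop 4, stop 5}: 57 + 68 = 125
  … (15 splits in total)
  {stop 1, stop 2, stop 3, stop 4} + {stop 5}: 57 + 18 = 75  ← best
Best: vehicle 1 Hub → stop 1 → stop 3 → stop 2 → stop 4 → Hub = 57; vehicle 2 Hub → stop 5 → Hub = 18; combined 75.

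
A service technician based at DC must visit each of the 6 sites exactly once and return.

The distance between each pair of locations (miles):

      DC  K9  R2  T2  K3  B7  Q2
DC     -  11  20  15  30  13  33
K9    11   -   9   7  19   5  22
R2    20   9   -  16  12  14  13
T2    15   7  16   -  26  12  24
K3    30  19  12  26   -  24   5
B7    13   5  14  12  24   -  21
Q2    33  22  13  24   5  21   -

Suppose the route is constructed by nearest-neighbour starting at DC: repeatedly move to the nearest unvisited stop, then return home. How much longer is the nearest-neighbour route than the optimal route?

Excess over optimum: 12 miles.

From DC: K9=11, B7=13, T2=15, R2=20, K3=30, Q2=33 → choose K9 (11).
From K9: B7=5, T2=7, R2=9, K3=19, Q2=22 → choose B7 (5).
From B7: T2=12, R2=14, Q2=21, K3=24 → choose T2 (12).
From T2: R2=16, Q2=24, K3=26 → choose R2 (16).
From R2: K3=12, Q2=13 → choose K3 (12).
From K3: Q2=5 → choose Q2 (5).
NN route DC → K9 → B7 → T2 → R2 → K3 → Q2 → DC costs 94.
Optimal: DC → T2 → K9 → R2 → K3 → Q2 → B7 → DC costs 82 (by enumerating all 360 distinct tours).
Excess = 94 − 82 = 12.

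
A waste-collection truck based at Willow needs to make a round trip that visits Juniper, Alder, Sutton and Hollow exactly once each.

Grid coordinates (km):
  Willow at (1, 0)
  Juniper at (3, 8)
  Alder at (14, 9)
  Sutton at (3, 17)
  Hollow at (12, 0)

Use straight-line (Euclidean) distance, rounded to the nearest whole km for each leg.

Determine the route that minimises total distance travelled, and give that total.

Minimum total distance: 51 km.

With 4 stops there are 4!/2 = 12 distinct round trips (a route and its reverse cost the same).
Willow - Juniper - Alder - Sutton - Hollow - Willow: 8+11+14+19+11 = 63
Willow - Juniper - Alder - Hollow - Sutton - Willow: 8+11+9+19+17 = 64
Willow - Juniper - Sutton - Alder - Hollow - Willow: 8+9+14+9+11 = 51
Willow - Juniper - Sutton - Hollow - Alder - Willow: 8+9+19+9+16 = 61
Willow - Juniper - Hollow - Alder - Sutton - Willow: 8+12+9+14+17 = 60
Willow - Juniper - Hollow - Sutton - Alder - Willow: 8+12+19+14+16 = 69
Willow - Alder - Juniper - Sutton - Hollow - Willow: 16+11+9+19+11 = 66
Willow - Alder - Juniper - Hollow - Sutton - Willow: 16+11+12+19+17 = 75
Willow - Alder - Sutton - Juniper - Hollow - Willow: 16+14+9+12+11 = 62
Willow - Alder - Hollow - Juniper - Sutton - Willow: 16+9+12+9+17 = 63
Willow - Sutton - Juniper - Alder - Hollow - Willow: 17+9+11+9+11 = 57
Willow - Sutton - Alder - Juniper - Hollow - Willow: 17+14+11+12+11 = 65
The minimum is 51.
One optimal route: Willow → Juniper → Sutton → Alder → Hollow → Willow (or its reverse).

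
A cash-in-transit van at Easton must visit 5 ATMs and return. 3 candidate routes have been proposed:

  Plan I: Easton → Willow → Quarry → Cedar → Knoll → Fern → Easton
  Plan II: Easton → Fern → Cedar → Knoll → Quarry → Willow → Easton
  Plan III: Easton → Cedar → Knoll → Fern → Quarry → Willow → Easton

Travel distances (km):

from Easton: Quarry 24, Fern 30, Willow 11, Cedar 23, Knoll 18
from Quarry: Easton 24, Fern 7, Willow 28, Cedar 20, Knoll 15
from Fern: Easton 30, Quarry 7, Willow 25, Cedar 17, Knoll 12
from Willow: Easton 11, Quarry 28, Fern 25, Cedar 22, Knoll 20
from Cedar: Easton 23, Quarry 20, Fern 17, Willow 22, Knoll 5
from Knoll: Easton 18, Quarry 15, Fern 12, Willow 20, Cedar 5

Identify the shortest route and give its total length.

Plan I: 11 + 28 + 20 + 5 + 12 + 30 = 106
Plan II: 30 + 17 + 5 + 15 + 28 + 11 = 106
Plan III: 23 + 5 + 12 + 7 + 28 + 11 = 86

Shortest is Plan III, total 86 km.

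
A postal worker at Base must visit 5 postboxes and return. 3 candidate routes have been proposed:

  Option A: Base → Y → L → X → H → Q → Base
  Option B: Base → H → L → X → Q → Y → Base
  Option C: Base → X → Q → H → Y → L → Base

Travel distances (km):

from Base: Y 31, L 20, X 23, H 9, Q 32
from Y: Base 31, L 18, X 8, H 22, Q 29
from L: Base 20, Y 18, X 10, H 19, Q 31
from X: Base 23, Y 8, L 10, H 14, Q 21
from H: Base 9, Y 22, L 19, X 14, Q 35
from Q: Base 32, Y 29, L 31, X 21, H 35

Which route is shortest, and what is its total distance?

Option A: 31 + 18 + 10 + 14 + 35 + 32 = 140
Option B: 9 + 19 + 10 + 21 + 29 + 31 = 119
Option C: 23 + 21 + 35 + 22 + 18 + 20 = 139

119 km — Option B is the shortest.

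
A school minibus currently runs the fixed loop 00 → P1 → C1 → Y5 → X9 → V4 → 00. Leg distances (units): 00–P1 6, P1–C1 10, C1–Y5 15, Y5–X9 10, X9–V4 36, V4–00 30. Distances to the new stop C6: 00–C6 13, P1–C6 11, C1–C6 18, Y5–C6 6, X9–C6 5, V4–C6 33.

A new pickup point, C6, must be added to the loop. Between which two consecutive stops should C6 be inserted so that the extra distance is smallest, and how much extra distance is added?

Minimum extra distance: 1, inserting C6 between Y5 and X9.

Insertion cost between consecutive stops i–j is d(i,C6) + d(C6,j) − d(i,j):
  between 00 and P1: 13 + 11 − 6 = 18
  between P1 and C1: 11 + 18 − 10 = 19
  between C1 and Y5: 18 + 6 − 15 = 9
  between Y5 and X9: 6 + 5 − 10 = 1
  between X9 and V4: 5 + 33 − 36 = 2
  between V4 and 00: 33 + 13 − 30 = 16
Cheapest insertion is between Y5 and X9, adding 1.
New total = 107 + 1 = 108.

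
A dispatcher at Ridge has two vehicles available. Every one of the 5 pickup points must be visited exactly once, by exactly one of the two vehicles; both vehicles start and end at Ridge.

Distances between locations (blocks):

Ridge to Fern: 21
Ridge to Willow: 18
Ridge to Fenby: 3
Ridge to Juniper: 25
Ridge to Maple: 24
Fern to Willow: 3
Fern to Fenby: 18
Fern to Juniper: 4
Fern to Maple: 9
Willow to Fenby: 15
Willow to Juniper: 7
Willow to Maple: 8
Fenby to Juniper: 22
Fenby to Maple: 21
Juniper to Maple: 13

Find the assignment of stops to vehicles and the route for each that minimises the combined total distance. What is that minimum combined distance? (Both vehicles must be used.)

Check every non-empty split of the stops between the two vehicles; for each half take its own optimal tour:
  {Fern} + {Willow, Fenby, Juniper, Maple}: 42 + 62 = 104
  {Willow} + {Fern, Fenby, Juniper, Maple}: 36 + 62 = 98
  {Fern, Willow} + {Fenby, Juniper, Maple}: 42 + 62 = 104
  {Fenby} + {Fern, Willow, Juniper, Maple}: 6 + 62 = 68
  {Fern, Fenby} + {Willow, Juniper, Maple}: 42 + 62 = 104
  {Willow, Fenby} + {Fern, Juniper, Maple}: 36 + 62 = 98
  … (15 splits in total)
Best: vehicle 1 Ridge → Fenby → Ridge = 6; vehicle 2 Ridge → Willow → Fern → Juniper → Maple → Ridge = 62; combined 68.

68 blocks — the smallest possible combined total.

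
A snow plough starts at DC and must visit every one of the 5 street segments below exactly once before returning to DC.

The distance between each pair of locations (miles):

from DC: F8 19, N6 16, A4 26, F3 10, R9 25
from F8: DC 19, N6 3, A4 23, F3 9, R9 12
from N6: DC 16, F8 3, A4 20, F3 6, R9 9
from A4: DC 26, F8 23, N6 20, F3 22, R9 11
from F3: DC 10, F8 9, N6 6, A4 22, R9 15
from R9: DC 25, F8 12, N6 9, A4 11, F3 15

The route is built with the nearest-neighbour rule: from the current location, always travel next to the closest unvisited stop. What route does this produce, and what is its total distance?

At DC the remaining stops are F3 10, N6 16, F8 19, R9 25, A4 26; go to F3.
At F3 the remaining stops are N6 6, F8 9, R9 15, A4 22; go to N6.
At N6 the remaining stops are F8 3, R9 9, A4 20; go to F8.
At F8 the remaining stops are R9 12, A4 23; go to R9.
At R9 the remaining stops are A4 11; go to A4.
Return A4→DC: 26.
Total = 10 + 6 + 3 + 12 + 11 + 26 = 68.

Nearest-neighbour total = 68 miles; route DC → F3 → N6 → F8 → R9 → A4 → DC.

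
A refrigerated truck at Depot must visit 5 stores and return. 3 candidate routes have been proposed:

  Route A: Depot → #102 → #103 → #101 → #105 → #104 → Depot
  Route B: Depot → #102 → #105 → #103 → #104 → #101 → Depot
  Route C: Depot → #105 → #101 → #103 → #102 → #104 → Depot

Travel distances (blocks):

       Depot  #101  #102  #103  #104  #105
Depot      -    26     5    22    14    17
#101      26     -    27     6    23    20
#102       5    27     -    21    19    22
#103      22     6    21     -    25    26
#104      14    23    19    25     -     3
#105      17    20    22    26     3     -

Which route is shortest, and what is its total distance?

Route A: 5 + 21 + 6 + 20 + 3 + 14 = 69
Route B: 5 + 22 + 26 + 25 + 23 + 26 = 127
Route C: 17 + 20 + 6 + 21 + 19 + 14 = 97

69 blocks — Route A is the shortest.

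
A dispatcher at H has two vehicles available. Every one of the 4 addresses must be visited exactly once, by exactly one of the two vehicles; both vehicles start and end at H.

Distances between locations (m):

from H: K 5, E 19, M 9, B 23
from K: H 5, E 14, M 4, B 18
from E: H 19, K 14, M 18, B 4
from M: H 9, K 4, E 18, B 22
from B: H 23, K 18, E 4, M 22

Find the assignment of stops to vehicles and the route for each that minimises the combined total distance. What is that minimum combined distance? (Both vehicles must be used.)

Check every non-empty split of the stops between the two vehicles; for each half take its own optimal tour:
  {K} + {E, M, B}: 10 + 54 = 64
  {E} + {K, M, B}: 38 + 54 = 92
  {K, E} + {M, B}: 38 + 54 = 92
  {M} + {K, E, B}: 18 + 46 = 64
  {K, M} + {E, B}: 18 + 46 = 64
  {E, M} + {K, B}: 46 + 46 = 92
  … (7 splits in total)
Best: vehicle 1 H → K → H = 10; vehicle 2 H → E → B → M → H = 54; combined 64.

Minimum combined distance: 64 m.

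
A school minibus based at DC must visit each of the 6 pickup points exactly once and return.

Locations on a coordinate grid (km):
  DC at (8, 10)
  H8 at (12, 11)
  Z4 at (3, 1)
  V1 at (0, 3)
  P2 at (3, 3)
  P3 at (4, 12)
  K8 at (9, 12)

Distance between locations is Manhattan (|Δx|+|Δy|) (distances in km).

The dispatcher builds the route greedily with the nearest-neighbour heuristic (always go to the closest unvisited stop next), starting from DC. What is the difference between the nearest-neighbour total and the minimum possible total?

2 km longer than the optimal tour.

From DC: K8=3, H8=5, P3=6, P2=12, Z4=14, V1=15 → choose K8 (3).
From K8: H8=4, P3=5, P2=15, Z4=17, V1=18 → choose H8 (4).
From H8: P3=9, P2=17, Z4=19, V1=20 → choose P3 (9).
From P3: P2=10, Z4=12, V1=13 → choose P2 (10).
From P2: Z4=2, V1=3 → choose Z4 (2).
From Z4: V1=5 → choose V1 (5).
NN route DC → K8 → H8 → P3 → P2 → Z4 → V1 → DC costs 48.
Optimal: DC → H8 → K8 → P3 → Z4 → V1 → P2 → DC costs 46 (by enumerating all 360 distinct tours).
Excess = 48 − 46 = 2.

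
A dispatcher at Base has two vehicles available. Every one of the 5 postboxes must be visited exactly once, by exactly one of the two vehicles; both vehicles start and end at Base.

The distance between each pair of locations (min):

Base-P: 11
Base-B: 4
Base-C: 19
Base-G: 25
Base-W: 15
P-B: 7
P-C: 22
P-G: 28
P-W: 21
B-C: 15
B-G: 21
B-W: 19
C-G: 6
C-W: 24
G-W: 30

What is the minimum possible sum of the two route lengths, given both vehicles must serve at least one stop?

92 min — the smallest possible combined total.

There are 2^4 − 1 = 15 ways to divide the 5 stops into two non-empty groups. For each, the best each vehicle can do is its own shortest tour through its group:
  {P} + {B, C, G, W}: 22 + 70 = 92
  {B} + {P, C, G, W}: 8 + 84 = 92
  {P, B} + {C, G, W}: 22 + 70 = 92
  {C} + {P, B, G, W}: 38 + 84 = 122
  {P, C} + {B, G, W}: 52 + 70 = 122
  {B, C} + {P, G, W}: 38 + 84 = 122
  … (15 splits in total)
Best: vehicle 1 Base → P → Base = 22; vehicle 2 Base → B → C → G → W → Base = 70; combined 92.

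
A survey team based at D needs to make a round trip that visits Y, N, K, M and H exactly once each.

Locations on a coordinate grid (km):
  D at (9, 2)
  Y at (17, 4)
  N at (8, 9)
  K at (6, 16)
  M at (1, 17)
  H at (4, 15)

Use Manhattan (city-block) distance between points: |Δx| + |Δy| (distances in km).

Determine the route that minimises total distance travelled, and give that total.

Shortest round trip = 62 km.

D - Y - N - K - M - H - D: 10+14+9+6+5+18 = 62
D - Y - N - K - H - M - D: 10+14+9+3+5+23 = 64
D - Y - N - M - K - H - D: 10+14+15+6+3+18 = 66
D - Y - N - M - H - K - D: 10+14+15+5+3+17 = 64
D - Y - N - H - K - M - D: 10+14+10+3+6+23 = 66
D - Y - N - H - M - K - D: 10+14+10+5+6+17 = 62
D - Y - K - N - M - H - D: 10+23+9+15+5+18 = 80
D - Y - K - N - H - M - D: 10+23+9+10+5+23 = 80
D - Y - K - M - N - H - D: 10+23+6+15+10+18 = 82
D - Y - K - M - H - N - D: 10+23+6+5+10+8 = 62
D - Y - K - H - N - M - D: 10+23+3+10+15+23 = 84
D - Y - K - H - M - N - D: 10+23+3+5+15+8 = 64
D - Y - M - N - K - H - D: 10+29+15+9+3+18 = 84
D - Y - M - N - H - K - D: 10+29+15+10+3+17 = 84
… (46 more)
The minimum is 62.
One optimal route: D → Y → N → K → M → H → D (or its reverse).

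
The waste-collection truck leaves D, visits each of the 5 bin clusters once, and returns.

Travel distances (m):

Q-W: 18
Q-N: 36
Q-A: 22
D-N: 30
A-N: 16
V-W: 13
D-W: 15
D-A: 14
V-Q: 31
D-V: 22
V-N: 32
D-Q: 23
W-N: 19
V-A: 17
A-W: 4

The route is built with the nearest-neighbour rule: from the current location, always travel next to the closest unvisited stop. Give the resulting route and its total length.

Total distance 128 m via the nearest-neighbour route D → A → W → V → Q → N → D.

At D the remaining stops are A 14, W 15, V 22, Q 23, N 30; go to A.
At A the remaining stops are W 4, N 16, V 17, Q 22; go to W.
At W the remaining stops are V 13, Q 18, N 19; go to V.
At V the remaining stops are Q 31, N 32; go to Q.
At Q the remaining stops are N 36; go to N.
Return N→D: 30.
Total = 14 + 4 + 13 + 31 + 36 + 30 = 128.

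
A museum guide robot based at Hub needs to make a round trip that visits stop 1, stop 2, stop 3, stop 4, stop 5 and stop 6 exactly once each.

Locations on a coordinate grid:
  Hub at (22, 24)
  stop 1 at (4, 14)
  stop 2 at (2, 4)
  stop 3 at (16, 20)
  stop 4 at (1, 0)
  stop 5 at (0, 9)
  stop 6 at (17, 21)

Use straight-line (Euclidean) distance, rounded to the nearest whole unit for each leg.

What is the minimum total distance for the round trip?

67 — the shortest possible round trip.

Hub - stop 1 - stop 2 - stop 3 - stop 4 - stop 5 - stop 6 - Hub: 21+10+21+25+9+21+6 = 113
Hub - stop 1 - stop 2 - stop 3 - stop 4 - stop 6 - stop 5 - Hub: 21+10+21+25+26+21+27 = 151
Hub - stop 1 - stop 2 - stop 3 - stop 5 - stop 4 - stop 6 - Hub: 21+10+21+19+9+26+6 = 112
Hub - stop 1 - stop 2 - stop 3 - stop 5 - stop 6 - stop 4 - Hub: 21+10+21+19+21+26+32 = 150
Hub - stop 1 - stop 2 - stop 3 - stop 6 - stop 4 - stop 5 - Hub: 21+10+21+1+26+9+27 = 115
Hub - stop 1 - stop 2 - stop 3 - stop 6 - stop 5 - stop 4 - Hub: 21+10+21+1+21+9+32 = 115
Hub - stop 1 - stop 2 - stop 4 - stop 3 - stop 5 - stop 6 - Hub: 21+10+4+25+19+21+6 = 106
Hub - stop 1 - stop 2 - stop 4 - stop 3 - stop 6 - stop 5 - Hub: 21+10+4+25+1+21+27 = 109
… (352 more)
Hub - stop 2 - stop 4 - stop 5 - stop 1 - stop 3 - stop 6 - Hub: 28+4+9+6+13+1+6 = 67  ← best
The minimum is 67.
One optimal route: Hub → stop 2 → stop 4 → stop 5 → stop 1 → stop 3 → stop 6 → Hub (or its reverse).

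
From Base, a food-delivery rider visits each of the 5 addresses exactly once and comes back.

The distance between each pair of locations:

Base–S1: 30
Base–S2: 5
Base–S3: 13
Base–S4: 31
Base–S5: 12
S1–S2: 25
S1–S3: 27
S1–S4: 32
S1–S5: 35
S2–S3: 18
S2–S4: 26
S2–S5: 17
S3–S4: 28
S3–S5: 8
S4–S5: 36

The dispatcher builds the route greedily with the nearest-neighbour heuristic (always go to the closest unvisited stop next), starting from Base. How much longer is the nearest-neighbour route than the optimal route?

Base: S2=5, S5=12, S3=13, S1=30, S4=31 ⇒ S2
S2: S5=17, S3=18, S1=25, S4=26 ⇒ S5
S5: S3=8, S1=35, S4=36 ⇒ S3
S3: S1=27, S4=28 ⇒ S1
S1: S4=32 ⇒ S4
NN route Base → S2 → S5 → S3 → S1 → S4 → Base costs 120.
Optimal: Base → S2 → S1 → S4 → S3 → S5 → Base costs 110 (by enumerating all 60 distinct tours).
Excess = 120 − 110 = 10.

Excess over optimum: 10.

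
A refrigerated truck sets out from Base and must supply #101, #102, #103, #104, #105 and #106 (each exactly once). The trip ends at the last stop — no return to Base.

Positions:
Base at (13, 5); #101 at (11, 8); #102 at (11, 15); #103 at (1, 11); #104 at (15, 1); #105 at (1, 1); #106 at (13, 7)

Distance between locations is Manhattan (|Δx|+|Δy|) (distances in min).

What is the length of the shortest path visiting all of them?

Shortest open route: 48 min.

There are 6! = 720 possible orderings.
Base→#101→#102→#103→#104→#105→#106: 5+7+14+24+14+18 = 82
Base→#101→#102→#103→#104→#106→#105: 5+7+14+24+8+18 = 76
Base→#101→#102→#103→#105→#104→#106: 5+7+14+10+14+8 = 58
Base→#101→#102→#103→#105→#106→#104: 5+7+14+10+18+8 = 62
Base→#101→#102→#103→#106→#104→#105: 5+7+14+16+8+14 = 64
Base→#101→#102→#103→#106→#105→#104: 5+7+14+16+18+14 = 74
Base→#101→#102→#104→#103→#105→#106: 5+7+18+24+10+18 = 82
Base→#101→#102→#104→#103→#106→#105: 5+7+18+24+16+18 = 88
… (712 more)
Base→#104→#106→#101→#102→#103→#105: 6+8+3+7+14+10 = 48  ← best
The minimum is 48.
One shortest path: Base → #104 → #106 → #101 → #102 → #103 → #105.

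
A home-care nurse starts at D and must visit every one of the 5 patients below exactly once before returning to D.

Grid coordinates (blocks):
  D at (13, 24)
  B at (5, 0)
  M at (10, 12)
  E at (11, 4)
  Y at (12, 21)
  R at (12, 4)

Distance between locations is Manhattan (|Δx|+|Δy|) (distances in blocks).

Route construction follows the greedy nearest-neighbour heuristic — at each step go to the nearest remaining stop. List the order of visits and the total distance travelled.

68 blocks along D → Y → M → E → R → B → D.

From D: distances to unvisited — Y=4, M=15, R=21, E=22, B=32. Nearest is Y (4).
From Y: distances to unvisited — M=11, R=17, E=18, B=28. Nearest is M (11).
From M: distances to unvisited — E=9, R=10, B=17. Nearest is E (9).
From E: distances to unvisited — R=1, B=10. Nearest is R (1).
From R: distances to unvisited — B=11. Nearest is B (11).
Return B→D: 32.
Total = 4 + 11 + 9 + 1 + 11 + 32 = 68.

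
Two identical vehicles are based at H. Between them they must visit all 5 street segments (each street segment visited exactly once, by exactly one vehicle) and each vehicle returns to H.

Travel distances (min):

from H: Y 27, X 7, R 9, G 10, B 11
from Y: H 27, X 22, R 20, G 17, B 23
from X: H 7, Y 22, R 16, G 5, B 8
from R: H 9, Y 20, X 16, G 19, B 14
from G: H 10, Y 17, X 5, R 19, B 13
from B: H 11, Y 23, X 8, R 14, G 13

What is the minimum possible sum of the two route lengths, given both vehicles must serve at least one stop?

Try each way of splitting the stops between the two vehicles (each non-empty) and, for each split, find the best tour for each vehicle:
  {Y} + {X, R, G, B}: 54 + 46 = 100
  {X} + {Y, R, G, B}: 14 + 70 = 84
  {Y, X} + {R, G, B}: 56 + 46 = 102
  {R} + {Y, X, G, B}: 18 + 63 = 81
  {Y, R} + {X, G, B}: 56 + 34 = 90
  {X, R} + {Y, G, B}: 32 + 61 = 93
  … (15 splits in total)
  {Y, X, R, G} + {B}: 58 + 22 = 80  ← best
Best: vehicle 1 H → X → G → Y → R → H = 58; vehicle 2 H → B → H = 22; combined 80.

Minimum combined distance: 80 min.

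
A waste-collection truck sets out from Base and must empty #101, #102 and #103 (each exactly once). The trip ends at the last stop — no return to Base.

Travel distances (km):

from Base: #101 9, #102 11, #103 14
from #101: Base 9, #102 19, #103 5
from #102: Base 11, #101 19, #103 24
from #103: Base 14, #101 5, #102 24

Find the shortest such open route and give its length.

35 km — the minimum one-way total.

There are 3! = 6 possible orderings.
Base → #101 → #102 → #103: 9+19+24 = 52
Base → #101 → #103 → #102: 9+5+24 = 38
Base → #102 → #101 → #103: 11+19+5 = 35
Base → #102 → #103 → #101: 11+24+5 = 40
Base → #103 → #101 → #102: 14+5+19 = 38
Base → #103 → #102 → #101: 14+24+19 = 57
The minimum is 35.
One shortest path: Base → #102 → #101 → #103.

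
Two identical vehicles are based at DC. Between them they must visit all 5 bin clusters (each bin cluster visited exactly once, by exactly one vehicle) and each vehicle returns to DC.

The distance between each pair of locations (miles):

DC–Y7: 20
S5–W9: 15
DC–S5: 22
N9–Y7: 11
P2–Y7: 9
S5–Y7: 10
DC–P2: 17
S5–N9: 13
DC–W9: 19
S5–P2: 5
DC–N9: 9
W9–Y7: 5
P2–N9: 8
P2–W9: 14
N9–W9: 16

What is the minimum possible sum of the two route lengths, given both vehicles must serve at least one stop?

Check every non-empty split of the stops between the two vehicles; for each half take its own optimal tour:
  {S5} + {P2, N9, W9, Y7}: 44 + 50 = 94
  {P2} + {S5, N9, W9, Y7}: 34 + 56 = 90
  {S5, P2} + {N9, W9, Y7}: 44 + 44 = 88
  {N9} + {S5, P2, W9, Y7}: 18 + 56 = 74
  {S5, N9} + {P2, W9, Y7}: 44 + 50 = 94
  {P2, N9} + {S5, W9, Y7}: 34 + 56 = 90
  … (15 splits in total)
Best: vehicle 1 DC → N9 → DC = 18; vehicle 2 DC → P2 → S5 → Y7 → W9 → DC = 56; combined 74.

Minimum combined distance: 74 miles.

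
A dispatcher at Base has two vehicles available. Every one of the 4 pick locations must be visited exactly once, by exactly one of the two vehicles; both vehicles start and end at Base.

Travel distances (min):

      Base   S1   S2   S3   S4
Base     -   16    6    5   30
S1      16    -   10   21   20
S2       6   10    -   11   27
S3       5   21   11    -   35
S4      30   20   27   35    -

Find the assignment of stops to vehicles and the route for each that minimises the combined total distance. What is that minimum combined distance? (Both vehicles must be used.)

Try each way of splitting the stops between the two vehicles (each non-empty) and, for each split, find the best tour for each vehicle:
  {S1} + {S2, S3, S4}: 32 + 73 = 105
  {S2} + {S1, S3, S4}: 12 + 76 = 88
  {S1, S2} + {S3, S4}: 32 + 70 = 102
  {S3} + {S1, S2, S4}: 10 + 66 = 76
  {S1, S3} + {S2, S4}: 42 + 63 = 105
  {S2, S3} + {S1, S4}: 22 + 66 = 88
  … (7 splits in total)
Best: vehicle 1 Base → S3 → Base = 10; vehicle 2 Base → S2 → S1 → S4 → Base = 66; combined 76.

Minimum combined distance: 76 min.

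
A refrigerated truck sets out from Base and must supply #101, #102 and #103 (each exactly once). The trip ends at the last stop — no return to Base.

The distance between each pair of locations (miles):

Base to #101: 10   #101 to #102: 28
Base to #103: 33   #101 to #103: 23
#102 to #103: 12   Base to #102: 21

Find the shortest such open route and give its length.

There are 3! = 6 possible orderings.
Base - #101 - #102 - #103: 10+28+12 = 50
Base - #101 - #103 - #102: 10+23+12 = 45
Base - #102 - #101 - #103: 21+28+23 = 72
Base - #102 - #103 - #101: 21+12+23 = 56
Base - #103 - #101 - #102: 33+23+28 = 84
Base - #103 - #102 - #101: 33+12+28 = 73
The minimum is 45.
One shortest path: Base → #101 → #103 → #102.

45 miles — the minimum one-way total.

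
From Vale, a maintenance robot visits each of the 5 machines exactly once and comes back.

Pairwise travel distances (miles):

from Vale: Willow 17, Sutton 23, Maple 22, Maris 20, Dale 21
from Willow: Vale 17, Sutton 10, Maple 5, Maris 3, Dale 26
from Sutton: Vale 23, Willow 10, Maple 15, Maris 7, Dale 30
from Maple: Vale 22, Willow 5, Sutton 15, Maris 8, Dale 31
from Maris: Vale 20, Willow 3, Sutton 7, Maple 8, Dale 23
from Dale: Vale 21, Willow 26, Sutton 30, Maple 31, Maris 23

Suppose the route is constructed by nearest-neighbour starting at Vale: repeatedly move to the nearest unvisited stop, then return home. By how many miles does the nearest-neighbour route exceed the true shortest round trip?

The nearest-neighbour route is 6 miles longer than optimal.

Vale: Willow=17, Maris=20, Dale=21, Maple=22, Sutton=23 ⇒ Willow
Willow: Maris=3, Maple=5, Sutton=10, Dale=26 ⇒ Maris
Maris: Sutton=7, Maple=8, Dale=23 ⇒ Sutton
Sutton: Maple=15, Dale=30 ⇒ Maple
Maple: Dale=31 ⇒ Dale
NN route Vale → Willow → Maris → Sutton → Maple → Dale → Vale costs 94.
Optimal: Vale → Willow → Maple → Sutton → Maris → Dale → Vale costs 88 (by enumerating all 60 distinct tours).
Excess = 94 − 88 = 6.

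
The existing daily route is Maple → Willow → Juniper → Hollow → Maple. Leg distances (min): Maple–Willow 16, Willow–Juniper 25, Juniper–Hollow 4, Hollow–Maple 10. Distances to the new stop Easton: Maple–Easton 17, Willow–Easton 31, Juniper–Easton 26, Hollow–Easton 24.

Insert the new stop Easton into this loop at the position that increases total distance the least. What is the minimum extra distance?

Insertion cost between consecutive stops i–j is d(i,Easton) + d(Easton,j) − d(i,j):
  between Maple and Willow: 17 + 31 − 16 = 32
  between Willow and Juniper: 31 + 26 − 25 = 32
  between Juniper and Hollow: 26 + 24 − 4 = 46
  between Hollow and Maple: 24 + 17 − 10 = 31
Cheapest insertion is between Hollow and Maple, adding 31.
New total = 55 + 31 = 86.

Adding 31 min by placing Easton on the Hollow–Maple leg.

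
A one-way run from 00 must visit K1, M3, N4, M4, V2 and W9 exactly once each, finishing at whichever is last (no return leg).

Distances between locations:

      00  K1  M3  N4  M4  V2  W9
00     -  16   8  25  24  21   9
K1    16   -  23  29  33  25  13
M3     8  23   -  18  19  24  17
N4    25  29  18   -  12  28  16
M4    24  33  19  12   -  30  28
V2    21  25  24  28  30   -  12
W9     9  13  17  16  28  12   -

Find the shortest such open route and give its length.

Shortest open route: 92.

There are 6! = 720 possible orderings.
00 → K1 → M3 → N4 → M4 → V2 → W9: 16+23+18+12+30+12 = 111
00 → K1 → M3 → N4 → M4 → W9 → V2: 16+23+18+12+28+12 = 109
00 → K1 → M3 → N4 → V2 → M4 → W9: 16+23+18+28+30+28 = 143
00 → K1 → M3 → N4 → V2 → W9 → M4: 16+23+18+28+12+28 = 125
00 → K1 → M3 → N4 → W9 → M4 → V2: 16+23+18+16+28+30 = 131
00 → K1 → M3 → N4 → W9 → V2 → M4: 16+23+18+16+12+30 = 115
00 → K1 → M3 → M4 → N4 → V2 → W9: 16+23+19+12+28+12 = 110
00 → K1 → M3 → M4 → N4 → W9 → V2: 16+23+19+12+16+12 = 98
… (712 more)
00 → M3 → M4 → N4 → V2 → W9 → K1: 8+19+12+28+12+13 = 92  ← best
The minimum is 92.
One shortest path: 00 → M3 → M4 → N4 → V2 → W9 → K1.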